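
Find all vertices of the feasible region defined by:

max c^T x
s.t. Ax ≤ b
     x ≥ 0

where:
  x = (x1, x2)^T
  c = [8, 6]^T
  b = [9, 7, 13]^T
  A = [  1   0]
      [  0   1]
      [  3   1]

(0, 0), (4.333, 0), (2, 7), (0, 7)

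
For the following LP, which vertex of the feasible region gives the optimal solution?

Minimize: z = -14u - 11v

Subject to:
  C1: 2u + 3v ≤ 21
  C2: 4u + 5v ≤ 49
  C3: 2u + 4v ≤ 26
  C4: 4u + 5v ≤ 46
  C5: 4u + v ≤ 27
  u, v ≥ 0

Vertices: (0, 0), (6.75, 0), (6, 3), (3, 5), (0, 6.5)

Evaluate the objective at each vertex of the feasible region:
  z(0, 0) = 0
  z(6.75, 0) = -94.5
  z(6, 3) = -117  ←
  z(3, 5) = -97
  z(0, 6.5) = -71.5
The minimum is at u = 6, v = 3.

(6, 3)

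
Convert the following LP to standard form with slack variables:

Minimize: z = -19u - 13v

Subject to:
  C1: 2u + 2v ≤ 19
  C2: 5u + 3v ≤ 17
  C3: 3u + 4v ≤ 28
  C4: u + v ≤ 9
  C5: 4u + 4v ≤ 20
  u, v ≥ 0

min z = -19u - 13v

s.t.
  2u + 2v + s1 = 19
  5u + 3v + s2 = 17
  3u + 4v + s3 = 28
  u + v + s4 = 9
  4u + 4v + s5 = 20
  u, v, s1, s2, s3, s4, s5 ≥ 0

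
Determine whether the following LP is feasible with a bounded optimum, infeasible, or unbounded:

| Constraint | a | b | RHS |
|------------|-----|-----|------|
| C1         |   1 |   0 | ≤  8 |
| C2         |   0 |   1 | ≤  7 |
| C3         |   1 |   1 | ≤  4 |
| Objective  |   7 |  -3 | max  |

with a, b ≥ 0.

Feasible with a bounded optimal solution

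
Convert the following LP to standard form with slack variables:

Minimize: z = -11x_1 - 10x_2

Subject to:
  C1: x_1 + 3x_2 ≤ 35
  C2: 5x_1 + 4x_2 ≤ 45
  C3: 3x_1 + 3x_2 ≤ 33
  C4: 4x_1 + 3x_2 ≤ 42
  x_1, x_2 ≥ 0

min z = -11x_1 - 10x_2

s.t.
  x_1 + 3x_2 + s1 = 35
  5x_1 + 4x_2 + s2 = 45
  3x_1 + 3x_2 + s3 = 33
  4x_1 + 3x_2 + s4 = 42
  x_1, x_2, s1, s2, s3, s4 ≥ 0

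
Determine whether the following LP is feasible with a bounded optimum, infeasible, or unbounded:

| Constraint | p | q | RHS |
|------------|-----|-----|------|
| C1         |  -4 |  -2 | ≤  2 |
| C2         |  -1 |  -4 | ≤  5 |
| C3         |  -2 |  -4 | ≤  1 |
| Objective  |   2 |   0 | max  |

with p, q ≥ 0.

Unbounded (objective can increase without bound)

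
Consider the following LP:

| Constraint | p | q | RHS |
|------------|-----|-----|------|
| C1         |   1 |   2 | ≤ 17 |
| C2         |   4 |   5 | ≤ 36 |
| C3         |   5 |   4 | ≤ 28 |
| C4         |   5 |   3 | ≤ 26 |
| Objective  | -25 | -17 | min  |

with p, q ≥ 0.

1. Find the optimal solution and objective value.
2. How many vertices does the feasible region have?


1. p = 4, q = 2, z = -134
2. 4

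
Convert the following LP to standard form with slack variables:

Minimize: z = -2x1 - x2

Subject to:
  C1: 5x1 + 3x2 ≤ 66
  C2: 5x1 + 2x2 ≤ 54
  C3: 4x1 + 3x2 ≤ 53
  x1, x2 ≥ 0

min z = -2x1 - x2

s.t.
  5x1 + 3x2 + s1 = 66
  5x1 + 2x2 + s2 = 54
  4x1 + 3x2 + s3 = 53
  x1, x2, s1, s2, s3 ≥ 0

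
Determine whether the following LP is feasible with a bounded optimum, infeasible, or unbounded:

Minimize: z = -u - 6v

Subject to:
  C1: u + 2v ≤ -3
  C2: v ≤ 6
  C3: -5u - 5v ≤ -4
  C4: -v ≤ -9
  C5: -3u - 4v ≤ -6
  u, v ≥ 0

Infeasible (no feasible solution exists)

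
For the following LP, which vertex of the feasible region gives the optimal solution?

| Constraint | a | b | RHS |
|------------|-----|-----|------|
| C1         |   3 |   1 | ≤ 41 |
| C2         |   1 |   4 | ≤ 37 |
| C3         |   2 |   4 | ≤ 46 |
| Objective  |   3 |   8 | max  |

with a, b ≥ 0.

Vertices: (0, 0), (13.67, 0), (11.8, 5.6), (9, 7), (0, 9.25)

Evaluate the objective at each vertex of the feasible region:
  z(0, 0) = 0
  z(13.67, 0) = 41
  z(11.8, 5.6) = 80.2
  z(9, 7) = 83  ←
  z(0, 9.25) = 74
The maximum is at a = 9, b = 7.

(9, 7)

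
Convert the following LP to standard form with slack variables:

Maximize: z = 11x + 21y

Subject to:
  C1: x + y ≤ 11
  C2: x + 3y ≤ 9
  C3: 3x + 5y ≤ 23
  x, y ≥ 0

max z = 11x + 21y

s.t.
  x + y + s1 = 11
  x + 3y + s2 = 9
  3x + 5y + s3 = 23
  x, y, s1, s2, s3 ≥ 0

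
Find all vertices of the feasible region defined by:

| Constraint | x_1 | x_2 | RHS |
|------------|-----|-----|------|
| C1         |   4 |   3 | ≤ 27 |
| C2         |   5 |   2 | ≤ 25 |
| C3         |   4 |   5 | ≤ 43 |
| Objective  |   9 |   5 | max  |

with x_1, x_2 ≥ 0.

(0, 0), (5, 0), (3, 5), (0.75, 8), (0, 8.6)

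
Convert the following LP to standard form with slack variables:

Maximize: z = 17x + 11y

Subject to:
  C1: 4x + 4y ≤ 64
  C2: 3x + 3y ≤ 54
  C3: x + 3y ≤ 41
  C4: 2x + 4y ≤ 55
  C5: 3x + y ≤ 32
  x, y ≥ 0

max z = 17x + 11y

s.t.
  4x + 4y + s1 = 64
  3x + 3y + s2 = 54
  x + 3y + s3 = 41
  2x + 4y + s4 = 55
  3x + y + s5 = 32
  x, y, s1, s2, s3, s4, s5 ≥ 0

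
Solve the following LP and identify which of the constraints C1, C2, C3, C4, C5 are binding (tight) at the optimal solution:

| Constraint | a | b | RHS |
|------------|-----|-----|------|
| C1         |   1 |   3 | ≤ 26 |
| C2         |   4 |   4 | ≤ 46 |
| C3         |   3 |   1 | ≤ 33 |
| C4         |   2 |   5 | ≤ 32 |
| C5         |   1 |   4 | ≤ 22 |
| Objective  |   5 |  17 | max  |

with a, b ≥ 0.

At a = 6, b = 4, compute slack b - a·x for each constraint:
  C1: 26 − 18 = 8  (slack)
  C2: 46 − 40 = 6  (slack)
  C3: 33 − 22 = 11  (slack)
  C4: 32 − 32 = 0  (binding)
  C5: 22 − 22 = 0  (binding)

Optimal: a = 6, b = 4
Binding: C4, C5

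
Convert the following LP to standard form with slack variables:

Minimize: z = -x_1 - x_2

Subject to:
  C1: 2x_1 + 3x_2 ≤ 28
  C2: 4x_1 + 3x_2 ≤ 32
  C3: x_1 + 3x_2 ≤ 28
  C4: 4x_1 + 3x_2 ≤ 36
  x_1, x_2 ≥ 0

min z = -x_1 - x_2

s.t.
  2x_1 + 3x_2 + s1 = 28
  4x_1 + 3x_2 + s2 = 32
  x_1 + 3x_2 + s3 = 28
  4x_1 + 3x_2 + s4 = 36
  x_1, x_2, s1, s2, s3, s4 ≥ 0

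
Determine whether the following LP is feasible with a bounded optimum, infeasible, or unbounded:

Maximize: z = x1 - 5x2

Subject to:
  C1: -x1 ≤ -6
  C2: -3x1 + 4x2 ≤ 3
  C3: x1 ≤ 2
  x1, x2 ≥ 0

Infeasible (no feasible solution exists)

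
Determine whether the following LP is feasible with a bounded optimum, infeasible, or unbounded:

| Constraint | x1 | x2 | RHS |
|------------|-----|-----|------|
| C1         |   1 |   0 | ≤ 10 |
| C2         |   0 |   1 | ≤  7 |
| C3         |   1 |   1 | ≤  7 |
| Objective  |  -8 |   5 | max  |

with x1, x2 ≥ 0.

Feasible with a bounded optimal solution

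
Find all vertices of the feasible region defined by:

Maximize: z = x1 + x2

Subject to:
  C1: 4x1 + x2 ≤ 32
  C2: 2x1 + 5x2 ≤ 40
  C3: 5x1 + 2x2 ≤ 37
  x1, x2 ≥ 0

(0, 0), (7.4, 0), (5, 6), (0, 8)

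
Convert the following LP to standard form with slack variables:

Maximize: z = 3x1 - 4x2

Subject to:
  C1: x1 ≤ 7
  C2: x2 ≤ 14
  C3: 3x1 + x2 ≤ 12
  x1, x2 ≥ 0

max z = 3x1 - 4x2

s.t.
  x1 + s1 = 7
  x2 + s2 = 14
  3x1 + x2 + s3 = 12
  x1, x2, s1, s2, s3 ≥ 0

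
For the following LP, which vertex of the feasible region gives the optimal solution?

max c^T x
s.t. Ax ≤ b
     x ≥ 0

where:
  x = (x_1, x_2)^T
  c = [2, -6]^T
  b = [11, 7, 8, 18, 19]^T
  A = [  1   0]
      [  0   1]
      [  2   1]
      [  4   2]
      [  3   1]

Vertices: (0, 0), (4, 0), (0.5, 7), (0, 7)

Evaluate the objective at each vertex of the feasible region:
  z(0, 0) = 0
  z(4, 0) = 8  ←
  z(0.5, 7) = -41
  z(0, 7) = -42
The maximum is at x_1 = 4, x_2 = 0.

(4, 0)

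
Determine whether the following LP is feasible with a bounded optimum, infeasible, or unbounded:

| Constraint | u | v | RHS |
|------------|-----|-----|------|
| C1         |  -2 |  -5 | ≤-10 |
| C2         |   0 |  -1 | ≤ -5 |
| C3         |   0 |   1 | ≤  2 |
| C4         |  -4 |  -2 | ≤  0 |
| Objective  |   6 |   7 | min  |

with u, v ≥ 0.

Infeasible (no feasible solution exists)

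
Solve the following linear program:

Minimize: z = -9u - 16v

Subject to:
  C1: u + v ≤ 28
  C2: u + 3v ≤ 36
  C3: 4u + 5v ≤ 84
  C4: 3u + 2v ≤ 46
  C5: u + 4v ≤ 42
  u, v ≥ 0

Evaluate the objective at each vertex of the feasible region:
  z(0, 0) = 0
  z(15.33, 0) = -138
  z(10, 8) = -218  ←
  z(0, 10.5) = -168
The minimum is at u = 10, v = 8.

u = 10, v = 8, z = -218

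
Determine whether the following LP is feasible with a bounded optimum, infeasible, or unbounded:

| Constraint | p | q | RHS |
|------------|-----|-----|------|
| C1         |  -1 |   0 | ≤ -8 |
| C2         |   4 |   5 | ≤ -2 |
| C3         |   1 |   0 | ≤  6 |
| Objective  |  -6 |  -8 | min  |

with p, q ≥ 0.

Infeasible (no feasible solution exists)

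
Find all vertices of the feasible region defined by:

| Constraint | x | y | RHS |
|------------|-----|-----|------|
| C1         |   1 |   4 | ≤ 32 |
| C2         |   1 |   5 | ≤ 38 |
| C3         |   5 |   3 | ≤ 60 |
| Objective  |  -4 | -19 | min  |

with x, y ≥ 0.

(0, 0), (12, 0), (8.471, 5.882), (8, 6), (0, 7.6)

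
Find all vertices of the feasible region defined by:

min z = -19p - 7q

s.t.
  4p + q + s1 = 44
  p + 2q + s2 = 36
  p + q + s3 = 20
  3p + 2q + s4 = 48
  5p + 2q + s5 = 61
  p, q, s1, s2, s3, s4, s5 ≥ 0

(0, 0), (11, 0), (9, 8), (7, 13), (4, 16), (0, 18)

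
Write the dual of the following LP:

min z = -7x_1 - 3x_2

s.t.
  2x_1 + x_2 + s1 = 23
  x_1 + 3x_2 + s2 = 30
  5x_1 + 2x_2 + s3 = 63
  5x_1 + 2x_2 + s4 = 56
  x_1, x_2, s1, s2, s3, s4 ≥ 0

Primal min cᵀx s.t. Ax ≤ b, x ≥ 0  →  Dual max −bᵀy s.t. Aᵀy ≥ −c, y ≥ 0.

Maximize: z = -23y1 - 30y2 - 63y3 - 56y4

Subject to:
  2y1 + y2 + 5y3 + 5y4 ≥ 7
  y1 + 3y2 + 2y3 + 2y4 ≥ 3
  y1, y2, y3, y4 ≥ 0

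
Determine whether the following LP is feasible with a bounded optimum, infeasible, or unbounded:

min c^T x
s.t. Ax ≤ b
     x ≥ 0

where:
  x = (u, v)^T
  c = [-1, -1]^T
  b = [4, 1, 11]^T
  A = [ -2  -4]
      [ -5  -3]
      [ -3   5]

Unbounded (objective can decrease without bound)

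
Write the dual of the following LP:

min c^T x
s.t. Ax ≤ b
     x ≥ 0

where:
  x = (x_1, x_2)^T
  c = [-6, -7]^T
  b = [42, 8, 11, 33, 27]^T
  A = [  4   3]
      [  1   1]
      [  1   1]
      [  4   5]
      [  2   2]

Primal min cᵀx s.t. Ax ≤ b, x ≥ 0  →  Dual max −bᵀy s.t. Aᵀy ≥ −c, y ≥ 0.

Maximize: z = -42y1 - 8y2 - 11y3 - 33y4 - 27y5

Subject to:
  4y1 + y2 + y3 + 4y4 + 2y5 ≥ 6
  3y1 + y2 + y3 + 5y4 + 2y5 ≥ 7
  y1, y2, y3, y4, y5 ≥ 0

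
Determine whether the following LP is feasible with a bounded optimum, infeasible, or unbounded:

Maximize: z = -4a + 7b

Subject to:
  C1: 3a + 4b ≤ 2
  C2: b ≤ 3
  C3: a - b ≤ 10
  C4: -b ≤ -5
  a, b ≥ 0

Infeasible (no feasible solution exists)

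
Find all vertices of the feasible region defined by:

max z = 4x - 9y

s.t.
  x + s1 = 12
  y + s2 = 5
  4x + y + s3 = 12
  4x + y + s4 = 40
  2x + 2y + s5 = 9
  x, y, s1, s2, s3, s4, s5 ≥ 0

(0, 0), (3, 0), (2.5, 2), (0, 4.5)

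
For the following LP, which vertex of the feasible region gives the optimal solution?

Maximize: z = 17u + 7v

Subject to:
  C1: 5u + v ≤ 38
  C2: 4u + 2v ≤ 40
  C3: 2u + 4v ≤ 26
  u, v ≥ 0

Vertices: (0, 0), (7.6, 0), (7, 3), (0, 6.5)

Evaluate the objective at each vertex of the feasible region:
  z(0, 0) = 0
  z(7.6, 0) = 129.2
  z(7, 3) = 140  ←
  z(0, 6.5) = 45.5
The maximum is at u = 7, v = 3.

(7, 3)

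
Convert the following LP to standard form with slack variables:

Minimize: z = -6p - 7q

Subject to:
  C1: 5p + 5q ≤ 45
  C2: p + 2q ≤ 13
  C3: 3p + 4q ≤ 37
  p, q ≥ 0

min z = -6p - 7q

s.t.
  5p + 5q + s1 = 45
  p + 2q + s2 = 13
  3p + 4q + s3 = 37
  p, q, s1, s2, s3 ≥ 0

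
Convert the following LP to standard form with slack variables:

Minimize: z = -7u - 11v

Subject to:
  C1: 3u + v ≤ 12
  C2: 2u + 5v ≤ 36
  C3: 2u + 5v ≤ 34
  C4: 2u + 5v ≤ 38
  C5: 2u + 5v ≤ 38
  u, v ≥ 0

min z = -7u - 11v

s.t.
  3u + v + s1 = 12
  2u + 5v + s2 = 36
  2u + 5v + s3 = 34
  2u + 5v + s4 = 38
  2u + 5v + s5 = 38
  u, v, s1, s2, s3, s4, s5 ≥ 0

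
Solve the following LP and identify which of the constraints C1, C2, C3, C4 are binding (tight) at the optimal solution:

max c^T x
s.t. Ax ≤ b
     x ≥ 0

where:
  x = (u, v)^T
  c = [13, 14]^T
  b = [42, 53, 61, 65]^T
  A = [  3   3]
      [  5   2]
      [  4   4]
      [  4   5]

At u = 5, v = 9, compute slack b - a·x for each constraint:
  C1: 42 − 42 = 0  (binding)
  C2: 53 − 43 = 10  (slack)
  C3: 61 − 56 = 5  (slack)
  C4: 65 − 65 = 0  (binding)

Optimal: u = 5, v = 9
Binding: C1, C4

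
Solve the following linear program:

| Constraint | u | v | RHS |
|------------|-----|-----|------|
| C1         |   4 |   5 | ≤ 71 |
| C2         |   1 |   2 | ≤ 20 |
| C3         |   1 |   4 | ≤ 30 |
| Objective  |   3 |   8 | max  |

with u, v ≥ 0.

Evaluate the objective at each vertex of the feasible region:
  z(0, 0) = 0
  z(17.75, 0) = 53.25
  z(14, 3) = 66
  z(10, 5) = 70  ←
  z(0, 7.5) = 60
The maximum is at u = 10, v = 5.

u = 10, v = 5, z = 70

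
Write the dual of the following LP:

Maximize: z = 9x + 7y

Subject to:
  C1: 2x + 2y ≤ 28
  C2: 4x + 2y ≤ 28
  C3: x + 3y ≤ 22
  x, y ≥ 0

Primal max cᵀx s.t. Ax ≤ b, x ≥ 0  →  Dual min bᵀy s.t. Aᵀy ≥ c, y ≥ 0.

Minimize: z = 28y1 + 28y2 + 22y3

Subject to:
  2y1 + 4y2 + y3 ≥ 9
  2y1 + 2y2 + 3y3 ≥ 7
  y1, y2, y3 ≥ 0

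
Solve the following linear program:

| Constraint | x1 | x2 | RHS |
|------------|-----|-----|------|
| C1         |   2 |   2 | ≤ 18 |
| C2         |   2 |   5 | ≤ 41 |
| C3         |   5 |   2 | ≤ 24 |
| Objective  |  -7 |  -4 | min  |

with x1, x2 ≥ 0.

Evaluate the objective at each vertex of the feasible region:
  z(0, 0) = 0
  z(4.8, 0) = -33.6
  z(2, 7) = -42  ←
  z(1.333, 7.667) = -40
  z(0, 8.2) = -32.8
The minimum is at x1 = 2, x2 = 7.

x1 = 2, x2 = 7, z = -42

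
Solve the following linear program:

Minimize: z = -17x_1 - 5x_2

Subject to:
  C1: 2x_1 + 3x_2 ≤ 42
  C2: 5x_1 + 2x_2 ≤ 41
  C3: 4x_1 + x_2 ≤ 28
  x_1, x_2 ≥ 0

Evaluate the objective at each vertex of the feasible region:
  z(0, 0) = 0
  z(7, 0) = -119
  z(5, 8) = -125  ←
  z(3.545, 11.64) = -118.5
  z(0, 14) = -70
The minimum is at x_1 = 5, x_2 = 8.

x_1 = 5, x_2 = 8, z = -125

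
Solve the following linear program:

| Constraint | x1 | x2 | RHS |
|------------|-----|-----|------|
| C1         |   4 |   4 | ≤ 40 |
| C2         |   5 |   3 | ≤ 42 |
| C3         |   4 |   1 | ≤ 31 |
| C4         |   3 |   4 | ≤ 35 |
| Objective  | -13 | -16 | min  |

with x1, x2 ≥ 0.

Evaluate the objective at each vertex of the feasible region:
  z(0, 0) = 0
  z(7.75, 0) = -100.8
  z(7.286, 1.857) = -124.4
  z(6, 4) = -142
  z(5, 5) = -145  ←
  z(0, 8.75) = -140
The minimum is at x1 = 5, x2 = 5.

x1 = 5, x2 = 5, z = -145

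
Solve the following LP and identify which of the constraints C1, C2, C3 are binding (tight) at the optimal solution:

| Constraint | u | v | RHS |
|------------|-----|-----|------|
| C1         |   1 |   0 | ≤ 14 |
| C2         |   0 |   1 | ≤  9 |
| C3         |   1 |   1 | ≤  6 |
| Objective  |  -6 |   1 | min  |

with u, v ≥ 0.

At u = 6, v = 0, compute slack b - a·x for each constraint:
  C1: 14 − 6 = 8  (slack)
  C2: 9 − 0 = 9  (slack)
  C3: 6 − 6 = 0  (binding)

Optimal: u = 6, v = 0
Binding: C3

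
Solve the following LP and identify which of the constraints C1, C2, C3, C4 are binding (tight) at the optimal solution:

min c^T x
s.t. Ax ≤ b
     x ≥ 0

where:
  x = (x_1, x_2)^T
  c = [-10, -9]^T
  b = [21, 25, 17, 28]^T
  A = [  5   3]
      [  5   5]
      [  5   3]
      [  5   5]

At x_1 = 1, x_2 = 4, compute slack b - a·x for each constraint:
  C1: 21 − 17 = 4  (slack)
  C2: 25 − 25 = 0  (binding)
  C3: 17 − 17 = 0  (binding)
  C4: 28 − 25 = 3  (slack)

Optimal: x_1 = 1, x_2 = 4
Binding: C2, C3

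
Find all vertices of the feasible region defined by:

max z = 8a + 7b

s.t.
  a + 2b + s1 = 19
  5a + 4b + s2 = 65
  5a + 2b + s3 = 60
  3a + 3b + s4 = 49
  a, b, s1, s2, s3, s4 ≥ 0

(0, 0), (12, 0), (11, 2.5), (9, 5), (0, 9.5)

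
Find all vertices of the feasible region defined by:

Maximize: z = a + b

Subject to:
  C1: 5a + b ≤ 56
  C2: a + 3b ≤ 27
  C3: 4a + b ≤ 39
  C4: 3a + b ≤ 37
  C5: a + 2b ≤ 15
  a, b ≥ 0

(0, 0), (9.75, 0), (9, 3), (0, 7.5)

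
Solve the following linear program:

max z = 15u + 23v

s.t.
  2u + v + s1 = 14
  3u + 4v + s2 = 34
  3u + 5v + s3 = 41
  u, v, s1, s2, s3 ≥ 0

Evaluate the objective at each vertex of the feasible region:
  z(0, 0) = 0
  z(7, 0) = 105
  z(4.4, 5.2) = 185.6
  z(2, 7) = 191  ←
  z(0, 8.2) = 188.6
The maximum is at u = 2, v = 7.

u = 2, v = 7, z = 191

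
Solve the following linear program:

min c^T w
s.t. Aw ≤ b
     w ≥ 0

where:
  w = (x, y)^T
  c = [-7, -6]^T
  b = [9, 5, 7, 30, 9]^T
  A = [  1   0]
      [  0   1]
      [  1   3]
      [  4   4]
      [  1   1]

Evaluate the objective at each vertex of the feasible region:
  z(0, 0) = 0
  z(7, 0) = -49  ←
  z(0, 2.333) = -14
The minimum is at x = 7, y = 0.

x = 7, y = 0, z = -49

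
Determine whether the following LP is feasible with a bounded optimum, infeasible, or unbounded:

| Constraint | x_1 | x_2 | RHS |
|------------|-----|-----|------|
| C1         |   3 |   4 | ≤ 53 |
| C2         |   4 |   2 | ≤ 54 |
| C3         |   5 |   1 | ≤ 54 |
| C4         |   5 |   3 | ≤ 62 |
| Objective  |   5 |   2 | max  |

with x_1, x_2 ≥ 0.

Feasible with a bounded optimal solution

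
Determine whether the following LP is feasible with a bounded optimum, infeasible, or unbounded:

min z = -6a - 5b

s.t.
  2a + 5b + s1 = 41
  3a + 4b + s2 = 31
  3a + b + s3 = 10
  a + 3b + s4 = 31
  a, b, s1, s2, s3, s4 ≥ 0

Feasible with a bounded optimal solution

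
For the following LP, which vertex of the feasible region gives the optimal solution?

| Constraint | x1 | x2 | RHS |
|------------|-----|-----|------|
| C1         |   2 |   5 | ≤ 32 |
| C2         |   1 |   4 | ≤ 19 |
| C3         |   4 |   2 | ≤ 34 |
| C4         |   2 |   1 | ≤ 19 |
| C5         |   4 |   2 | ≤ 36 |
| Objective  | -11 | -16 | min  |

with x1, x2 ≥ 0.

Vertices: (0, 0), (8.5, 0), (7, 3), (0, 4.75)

Evaluate the objective at each vertex of the feasible region:
  z(0, 0) = 0
  z(8.5, 0) = -93.5
  z(7, 3) = -125  ←
  z(0, 4.75) = -76
The minimum is at x1 = 7, x2 = 3.

(7, 3)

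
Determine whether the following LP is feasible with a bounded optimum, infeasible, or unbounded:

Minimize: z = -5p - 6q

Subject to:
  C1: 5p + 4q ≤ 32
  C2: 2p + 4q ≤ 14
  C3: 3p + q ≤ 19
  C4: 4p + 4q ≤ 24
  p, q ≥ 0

Feasible with a bounded optimal solution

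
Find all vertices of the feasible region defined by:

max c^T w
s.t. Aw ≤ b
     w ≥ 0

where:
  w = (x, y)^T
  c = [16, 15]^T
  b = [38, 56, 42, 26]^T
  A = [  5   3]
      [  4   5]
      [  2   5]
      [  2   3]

(0, 0), (7.6, 0), (4, 6), (1, 8), (0, 8.4)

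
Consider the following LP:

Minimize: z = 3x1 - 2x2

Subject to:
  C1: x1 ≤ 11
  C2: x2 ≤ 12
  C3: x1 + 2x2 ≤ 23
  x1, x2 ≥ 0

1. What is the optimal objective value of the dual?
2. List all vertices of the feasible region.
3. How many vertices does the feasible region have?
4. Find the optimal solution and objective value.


1. -23
2. (0, 0), (11, 0), (11, 6), (0, 11.5)
3. 4
4. x1 = 0, x2 = 11.5, z = -23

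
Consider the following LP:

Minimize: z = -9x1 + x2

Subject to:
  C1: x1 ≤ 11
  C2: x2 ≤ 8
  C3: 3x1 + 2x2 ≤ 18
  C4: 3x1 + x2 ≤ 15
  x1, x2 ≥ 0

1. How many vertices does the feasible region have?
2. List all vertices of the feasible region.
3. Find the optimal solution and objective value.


1. 5
2. (0, 0), (5, 0), (4, 3), (0.6667, 8), (0, 8)
3. x1 = 5, x2 = 0, z = -45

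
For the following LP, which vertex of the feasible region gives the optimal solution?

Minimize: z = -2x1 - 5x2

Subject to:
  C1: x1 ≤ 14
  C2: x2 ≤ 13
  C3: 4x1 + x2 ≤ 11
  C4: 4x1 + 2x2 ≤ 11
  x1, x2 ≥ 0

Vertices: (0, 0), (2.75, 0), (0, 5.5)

Evaluate the objective at each vertex of the feasible region:
  z(0, 0) = 0
  z(2.75, 0) = -5.5
  z(0, 5.5) = -27.5  ←
The minimum is at x1 = 0, x2 = 5.5.

(0, 5.5)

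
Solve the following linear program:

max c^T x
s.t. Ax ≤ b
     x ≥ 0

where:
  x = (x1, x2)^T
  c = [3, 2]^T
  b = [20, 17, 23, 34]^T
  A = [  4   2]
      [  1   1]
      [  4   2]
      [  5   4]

Evaluate the objective at each vertex of the feasible region:
  z(0, 0) = 0
  z(5, 0) = 15
  z(2, 6) = 18  ←
  z(0, 8.5) = 17
The maximum is at x1 = 2, x2 = 6.

x1 = 2, x2 = 6, z = 18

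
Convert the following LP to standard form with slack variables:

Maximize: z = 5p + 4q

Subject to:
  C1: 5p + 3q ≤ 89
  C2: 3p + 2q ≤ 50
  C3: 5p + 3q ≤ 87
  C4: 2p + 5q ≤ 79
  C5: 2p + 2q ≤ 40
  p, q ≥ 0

max z = 5p + 4q

s.t.
  5p + 3q + s1 = 89
  3p + 2q + s2 = 50
  5p + 3q + s3 = 87
  2p + 5q + s4 = 79
  2p + 2q + s5 = 40
  p, q, s1, s2, s3, s4, s5 ≥ 0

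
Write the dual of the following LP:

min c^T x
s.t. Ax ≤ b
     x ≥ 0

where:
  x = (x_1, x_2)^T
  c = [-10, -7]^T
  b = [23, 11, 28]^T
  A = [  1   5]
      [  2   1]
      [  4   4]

Primal min cᵀx s.t. Ax ≤ b, x ≥ 0  →  Dual max −bᵀy s.t. Aᵀy ≥ −c, y ≥ 0.

Maximize: z = -23y1 - 11y2 - 28y3

Subject to:
  y1 + 2y2 + 4y3 ≥ 10
  5y1 + y2 + 4y3 ≥ 7
  y1, y2, y3 ≥ 0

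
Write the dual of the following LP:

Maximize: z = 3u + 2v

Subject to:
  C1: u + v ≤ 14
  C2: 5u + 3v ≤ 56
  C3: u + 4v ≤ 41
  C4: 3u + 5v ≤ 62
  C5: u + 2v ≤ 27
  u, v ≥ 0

Primal max cᵀx s.t. Ax ≤ b, x ≥ 0  →  Dual min bᵀy s.t. Aᵀy ≥ c, y ≥ 0.

Minimize: z = 14y1 + 56y2 + 41y3 + 62y4 + 27y5

Subject to:
  y1 + 5y2 + y3 + 3y4 + y5 ≥ 3
  y1 + 3y2 + 4y3 + 5y4 + 2y5 ≥ 2
  y1, y2, y3, y4, y5 ≥ 0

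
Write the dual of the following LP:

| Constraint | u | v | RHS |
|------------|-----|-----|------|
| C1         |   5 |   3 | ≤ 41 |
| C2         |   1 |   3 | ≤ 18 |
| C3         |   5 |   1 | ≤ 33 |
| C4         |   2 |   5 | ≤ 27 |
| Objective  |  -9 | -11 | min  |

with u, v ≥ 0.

Primal min cᵀx s.t. Ax ≤ b, x ≥ 0  →  Dual max −bᵀy s.t. Aᵀy ≥ −c, y ≥ 0.

Maximize: z = -41y1 - 18y2 - 33y3 - 27y4

Subject to:
  5y1 + y2 + 5y3 + 2y4 ≥ 9
  3y1 + 3y2 + y3 + 5y4 ≥ 11
  y1, y2, y3, y4 ≥ 0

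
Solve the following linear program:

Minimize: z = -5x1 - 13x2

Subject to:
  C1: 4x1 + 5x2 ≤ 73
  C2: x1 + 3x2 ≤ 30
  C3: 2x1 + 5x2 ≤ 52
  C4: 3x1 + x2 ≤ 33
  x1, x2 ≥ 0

Evaluate the objective at each vertex of the feasible region:
  z(0, 0) = 0
  z(11, 0) = -55
  z(8.692, 6.923) = -133.5
  z(6, 8) = -134  ←
  z(0, 10) = -130
The minimum is at x1 = 6, x2 = 8.

x1 = 6, x2 = 8, z = -134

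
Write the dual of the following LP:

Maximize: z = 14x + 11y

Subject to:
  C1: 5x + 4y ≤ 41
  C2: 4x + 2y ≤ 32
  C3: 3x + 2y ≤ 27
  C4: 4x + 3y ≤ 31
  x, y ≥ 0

Primal max cᵀx s.t. Ax ≤ b, x ≥ 0  →  Dual min bᵀy s.t. Aᵀy ≥ c, y ≥ 0.

Minimize: z = 41y1 + 32y2 + 27y3 + 31y4

Subject to:
  5y1 + 4y2 + 3y3 + 4y4 ≥ 14
  4y1 + 2y2 + 2y3 + 3y4 ≥ 11
  y1, y2, y3, y4 ≥ 0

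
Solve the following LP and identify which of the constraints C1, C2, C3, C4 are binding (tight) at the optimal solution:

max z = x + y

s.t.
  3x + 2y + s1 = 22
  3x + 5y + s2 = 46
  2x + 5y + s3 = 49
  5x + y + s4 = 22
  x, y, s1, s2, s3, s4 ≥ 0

At x = 2, y = 8, compute slack b - a·x for each constraint:
  C1: 22 − 22 = 0  (binding)
  C2: 46 − 46 = 0  (binding)
  C3: 49 − 44 = 5  (slack)
  C4: 22 − 18 = 4  (slack)

Optimal: x = 2, y = 8
Binding: C1, C2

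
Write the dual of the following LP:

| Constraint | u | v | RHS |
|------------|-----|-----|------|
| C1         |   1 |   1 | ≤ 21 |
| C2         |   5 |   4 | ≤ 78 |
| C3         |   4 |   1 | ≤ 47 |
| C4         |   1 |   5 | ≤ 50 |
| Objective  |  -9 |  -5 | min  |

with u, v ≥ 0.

Primal min cᵀx s.t. Ax ≤ b, x ≥ 0  →  Dual max −bᵀy s.t. Aᵀy ≥ −c, y ≥ 0.

Maximize: z = -21y1 - 78y2 - 47y3 - 50y4

Subject to:
  y1 + 5y2 + 4y3 + y4 ≥ 9
  y1 + 4y2 + y3 + 5y4 ≥ 5
  y1, y2, y3, y4 ≥ 0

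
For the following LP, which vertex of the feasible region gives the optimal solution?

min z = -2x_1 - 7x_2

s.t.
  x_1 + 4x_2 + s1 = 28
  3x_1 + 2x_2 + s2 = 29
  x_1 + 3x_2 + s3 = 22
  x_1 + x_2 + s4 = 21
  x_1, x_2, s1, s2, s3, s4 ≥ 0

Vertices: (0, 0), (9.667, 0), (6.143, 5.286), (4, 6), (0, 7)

Evaluate the objective at each vertex of the feasible region:
  z(0, 0) = 0
  z(9.667, 0) = -19.33
  z(6.143, 5.286) = -49.29
  z(4, 6) = -50  ←
  z(0, 7) = -49
The minimum is at x_1 = 4, x_2 = 6.

(4, 6)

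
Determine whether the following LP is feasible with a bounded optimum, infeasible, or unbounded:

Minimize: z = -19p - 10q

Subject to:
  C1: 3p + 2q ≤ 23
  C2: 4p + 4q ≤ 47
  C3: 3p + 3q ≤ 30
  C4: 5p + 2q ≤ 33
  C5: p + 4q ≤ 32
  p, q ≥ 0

Feasible with a bounded optimal solution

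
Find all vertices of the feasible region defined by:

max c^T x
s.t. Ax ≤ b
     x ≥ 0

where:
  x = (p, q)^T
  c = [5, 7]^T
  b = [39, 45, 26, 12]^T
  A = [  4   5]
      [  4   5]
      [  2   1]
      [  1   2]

(0, 0), (9.75, 0), (6, 3), (0, 6)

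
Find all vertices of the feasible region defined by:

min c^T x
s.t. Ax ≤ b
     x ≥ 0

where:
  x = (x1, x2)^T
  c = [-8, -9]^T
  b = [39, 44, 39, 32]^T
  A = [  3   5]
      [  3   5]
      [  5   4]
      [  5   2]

(0, 0), (6.4, 0), (5, 3.5), (3, 6), (0, 7.8)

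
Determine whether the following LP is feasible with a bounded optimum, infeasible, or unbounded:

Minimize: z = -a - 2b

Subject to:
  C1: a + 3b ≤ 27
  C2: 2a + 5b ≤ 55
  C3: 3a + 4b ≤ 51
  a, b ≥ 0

Feasible with a bounded optimal solution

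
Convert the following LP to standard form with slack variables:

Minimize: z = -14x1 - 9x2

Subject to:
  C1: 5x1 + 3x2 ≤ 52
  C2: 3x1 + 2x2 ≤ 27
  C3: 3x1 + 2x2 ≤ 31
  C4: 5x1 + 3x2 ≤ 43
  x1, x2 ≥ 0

min z = -14x1 - 9x2

s.t.
  5x1 + 3x2 + s1 = 52
  3x1 + 2x2 + s2 = 27
  3x1 + 2x2 + s3 = 31
  5x1 + 3x2 + s4 = 43
  x1, x2, s1, s2, s3, s4 ≥ 0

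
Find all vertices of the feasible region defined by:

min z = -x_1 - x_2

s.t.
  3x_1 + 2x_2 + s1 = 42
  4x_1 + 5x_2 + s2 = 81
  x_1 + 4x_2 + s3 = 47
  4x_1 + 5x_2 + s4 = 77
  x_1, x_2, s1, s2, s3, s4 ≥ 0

(0, 0), (14, 0), (8, 9), (6.636, 10.09), (0, 11.75)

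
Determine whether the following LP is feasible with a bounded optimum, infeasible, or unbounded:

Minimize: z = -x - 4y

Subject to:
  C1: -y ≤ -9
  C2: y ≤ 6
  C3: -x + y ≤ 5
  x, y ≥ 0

Infeasible (no feasible solution exists)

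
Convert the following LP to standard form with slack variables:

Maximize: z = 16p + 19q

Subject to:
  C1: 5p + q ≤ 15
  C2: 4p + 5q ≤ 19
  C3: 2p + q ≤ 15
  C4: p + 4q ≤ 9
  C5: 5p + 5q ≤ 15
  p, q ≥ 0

max z = 16p + 19q

s.t.
  5p + q + s1 = 15
  4p + 5q + s2 = 19
  2p + q + s3 = 15
  p + 4q + s4 = 9
  5p + 5q + s5 = 15
  p, q, s1, s2, s3, s4, s5 ≥ 0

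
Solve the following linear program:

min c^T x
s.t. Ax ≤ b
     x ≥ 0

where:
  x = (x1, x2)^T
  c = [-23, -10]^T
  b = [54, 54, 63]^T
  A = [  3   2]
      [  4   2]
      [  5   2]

Evaluate the objective at each vertex of the feasible region:
  z(0, 0) = 0
  z(12.6, 0) = -289.8
  z(9, 9) = -297  ←
  z(0, 27) = -270
The minimum is at x1 = 9, x2 = 9.

x1 = 9, x2 = 9, z = -297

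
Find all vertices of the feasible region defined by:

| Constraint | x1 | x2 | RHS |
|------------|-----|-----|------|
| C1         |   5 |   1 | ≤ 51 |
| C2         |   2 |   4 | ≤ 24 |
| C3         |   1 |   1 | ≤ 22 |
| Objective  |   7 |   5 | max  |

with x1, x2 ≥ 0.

(0, 0), (10.2, 0), (10, 1), (0, 6)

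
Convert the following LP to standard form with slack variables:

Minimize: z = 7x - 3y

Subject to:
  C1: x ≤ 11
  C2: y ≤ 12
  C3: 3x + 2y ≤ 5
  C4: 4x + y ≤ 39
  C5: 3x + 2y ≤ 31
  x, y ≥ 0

min z = 7x - 3y

s.t.
  x + s1 = 11
  y + s2 = 12
  3x + 2y + s3 = 5
  4x + y + s4 = 39
  3x + 2y + s5 = 31
  x, y, s1, s2, s3, s4, s5 ≥ 0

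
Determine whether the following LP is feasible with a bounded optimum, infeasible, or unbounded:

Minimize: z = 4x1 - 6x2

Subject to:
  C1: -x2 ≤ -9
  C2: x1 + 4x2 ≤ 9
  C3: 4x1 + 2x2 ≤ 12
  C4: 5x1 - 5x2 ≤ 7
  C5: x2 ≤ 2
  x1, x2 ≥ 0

Infeasible (no feasible solution exists)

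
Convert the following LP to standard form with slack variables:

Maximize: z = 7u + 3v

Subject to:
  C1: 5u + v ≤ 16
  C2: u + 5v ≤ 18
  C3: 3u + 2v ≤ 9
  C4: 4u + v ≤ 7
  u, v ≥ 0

max z = 7u + 3v

s.t.
  5u + v + s1 = 16
  u + 5v + s2 = 18
  3u + 2v + s3 = 9
  4u + v + s4 = 7
  u, v, s1, s2, s3, s4 ≥ 0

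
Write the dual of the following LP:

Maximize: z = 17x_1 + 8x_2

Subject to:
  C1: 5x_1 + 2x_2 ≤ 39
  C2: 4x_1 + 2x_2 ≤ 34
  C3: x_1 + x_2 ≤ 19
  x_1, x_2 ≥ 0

Primal max cᵀx s.t. Ax ≤ b, x ≥ 0  →  Dual min bᵀy s.t. Aᵀy ≥ c, y ≥ 0.

Minimize: z = 39y1 + 34y2 + 19y3

Subject to:
  5y1 + 4y2 + y3 ≥ 17
  2y1 + 2y2 + y3 ≥ 8
  y1, y2, y3 ≥ 0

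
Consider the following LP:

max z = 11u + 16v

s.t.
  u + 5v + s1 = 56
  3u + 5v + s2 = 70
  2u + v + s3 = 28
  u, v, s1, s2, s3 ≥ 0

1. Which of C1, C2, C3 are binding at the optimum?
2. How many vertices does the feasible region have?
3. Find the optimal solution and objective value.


1. C2, C3
2. 5
3. u = 10, v = 8, z = 238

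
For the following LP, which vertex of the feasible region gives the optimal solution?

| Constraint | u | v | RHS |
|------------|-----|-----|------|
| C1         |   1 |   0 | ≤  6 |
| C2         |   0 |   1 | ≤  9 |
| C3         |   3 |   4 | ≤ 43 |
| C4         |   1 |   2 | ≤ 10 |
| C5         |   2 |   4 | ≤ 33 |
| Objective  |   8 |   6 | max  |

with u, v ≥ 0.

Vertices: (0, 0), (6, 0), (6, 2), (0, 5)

Evaluate the objective at each vertex of the feasible region:
  z(0, 0) = 0
  z(6, 0) = 48
  z(6, 2) = 60  ←
  z(0, 5) = 30
The maximum is at u = 6, v = 2.

(6, 2)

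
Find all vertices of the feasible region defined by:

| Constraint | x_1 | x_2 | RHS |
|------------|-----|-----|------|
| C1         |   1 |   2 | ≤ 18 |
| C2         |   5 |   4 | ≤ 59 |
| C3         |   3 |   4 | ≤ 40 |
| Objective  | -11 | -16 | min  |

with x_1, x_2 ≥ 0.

(0, 0), (11.8, 0), (9.5, 2.875), (4, 7), (0, 9)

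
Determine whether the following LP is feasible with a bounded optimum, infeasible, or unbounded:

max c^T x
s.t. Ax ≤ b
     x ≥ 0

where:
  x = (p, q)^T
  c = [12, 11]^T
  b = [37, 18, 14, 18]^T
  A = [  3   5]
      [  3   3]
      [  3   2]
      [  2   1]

Feasible with a bounded optimal solution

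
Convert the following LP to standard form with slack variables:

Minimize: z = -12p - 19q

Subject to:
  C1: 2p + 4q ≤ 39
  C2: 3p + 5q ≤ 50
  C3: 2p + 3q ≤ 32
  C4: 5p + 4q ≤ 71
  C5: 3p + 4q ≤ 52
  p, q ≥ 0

min z = -12p - 19q

s.t.
  2p + 4q + s1 = 39
  3p + 5q + s2 = 50
  2p + 3q + s3 = 32
  5p + 4q + s4 = 71
  3p + 4q + s5 = 52
  p, q, s1, s2, s3, s4, s5 ≥ 0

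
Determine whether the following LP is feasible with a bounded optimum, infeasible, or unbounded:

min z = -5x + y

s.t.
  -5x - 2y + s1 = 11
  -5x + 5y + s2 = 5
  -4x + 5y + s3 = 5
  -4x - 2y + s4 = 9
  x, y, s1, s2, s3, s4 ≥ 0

Unbounded (objective can decrease without bound)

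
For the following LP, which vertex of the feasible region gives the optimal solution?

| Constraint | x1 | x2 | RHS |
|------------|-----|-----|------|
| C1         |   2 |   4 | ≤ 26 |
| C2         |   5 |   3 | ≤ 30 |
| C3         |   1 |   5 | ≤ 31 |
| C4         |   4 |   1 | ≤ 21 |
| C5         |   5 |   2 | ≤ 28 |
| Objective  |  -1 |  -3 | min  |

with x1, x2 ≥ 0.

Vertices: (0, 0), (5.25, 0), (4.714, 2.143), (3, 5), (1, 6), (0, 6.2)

Evaluate the objective at each vertex of the feasible region:
  z(0, 0) = 0
  z(5.25, 0) = -5.25
  z(4.714, 2.143) = -11.14
  z(3, 5) = -18
  z(1, 6) = -19  ←
  z(0, 6.2) = -18.6
The minimum is at x1 = 1, x2 = 6.

(1, 6)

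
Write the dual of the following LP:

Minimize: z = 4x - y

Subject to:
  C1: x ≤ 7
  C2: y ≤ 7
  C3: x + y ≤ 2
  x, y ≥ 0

Primal min cᵀx s.t. Ax ≤ b, x ≥ 0  →  Dual max −bᵀy s.t. Aᵀy ≥ −c, y ≥ 0.

Maximize: z = -7y1 - 7y2 - 2y3

Subject to:
  y1 + y3 ≥ -4
  y2 + y3 ≥ 1
  y1, y2, y3 ≥ 0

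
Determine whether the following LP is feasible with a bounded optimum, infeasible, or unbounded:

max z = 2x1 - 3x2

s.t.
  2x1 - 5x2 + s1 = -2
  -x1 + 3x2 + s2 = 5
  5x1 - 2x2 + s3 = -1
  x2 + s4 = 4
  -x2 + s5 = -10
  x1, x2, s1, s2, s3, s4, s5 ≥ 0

Infeasible (no feasible solution exists)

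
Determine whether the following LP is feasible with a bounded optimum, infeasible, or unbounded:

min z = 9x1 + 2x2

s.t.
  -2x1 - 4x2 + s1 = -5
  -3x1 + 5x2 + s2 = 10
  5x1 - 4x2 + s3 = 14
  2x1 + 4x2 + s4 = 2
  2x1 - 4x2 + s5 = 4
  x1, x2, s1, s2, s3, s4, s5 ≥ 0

Infeasible (no feasible solution exists)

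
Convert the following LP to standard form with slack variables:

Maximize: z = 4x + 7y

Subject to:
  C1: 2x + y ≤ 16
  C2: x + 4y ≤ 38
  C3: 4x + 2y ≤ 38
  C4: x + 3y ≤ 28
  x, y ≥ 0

max z = 4x + 7y

s.t.
  2x + y + s1 = 16
  x + 4y + s2 = 38
  4x + 2y + s3 = 38
  x + 3y + s4 = 28
  x, y, s1, s2, s3, s4 ≥ 0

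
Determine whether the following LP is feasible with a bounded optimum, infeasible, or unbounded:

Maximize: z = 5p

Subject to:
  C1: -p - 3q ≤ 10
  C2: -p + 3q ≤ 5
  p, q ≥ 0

Unbounded (objective can increase without bound)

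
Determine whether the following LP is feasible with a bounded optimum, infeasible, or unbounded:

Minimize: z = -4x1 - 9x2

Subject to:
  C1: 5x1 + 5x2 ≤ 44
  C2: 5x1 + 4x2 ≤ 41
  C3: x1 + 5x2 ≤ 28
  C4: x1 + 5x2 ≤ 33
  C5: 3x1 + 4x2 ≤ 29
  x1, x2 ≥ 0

Feasible with a bounded optimal solution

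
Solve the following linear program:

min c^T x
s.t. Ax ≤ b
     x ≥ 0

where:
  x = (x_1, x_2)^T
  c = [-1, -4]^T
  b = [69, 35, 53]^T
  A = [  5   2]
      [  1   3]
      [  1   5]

Evaluate the objective at each vertex of the feasible region:
  z(0, 0) = 0
  z(13.8, 0) = -13.8
  z(10.54, 8.154) = -43.15
  z(8, 9) = -44  ←
  z(0, 10.6) = -42.4
The minimum is at x_1 = 8, x_2 = 9.

x_1 = 8, x_2 = 9, z = -44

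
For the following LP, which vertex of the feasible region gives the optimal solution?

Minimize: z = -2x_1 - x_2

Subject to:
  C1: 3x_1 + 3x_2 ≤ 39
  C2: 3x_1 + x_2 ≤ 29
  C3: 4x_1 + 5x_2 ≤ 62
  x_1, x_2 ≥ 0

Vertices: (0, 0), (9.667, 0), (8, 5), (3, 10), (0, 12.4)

Evaluate the objective at each vertex of the feasible region:
  z(0, 0) = 0
  z(9.667, 0) = -19.33
  z(8, 5) = -21  ←
  z(3, 10) = -16
  z(0, 12.4) = -12.4
The minimum is at x_1 = 8, x_2 = 5.

(8, 5)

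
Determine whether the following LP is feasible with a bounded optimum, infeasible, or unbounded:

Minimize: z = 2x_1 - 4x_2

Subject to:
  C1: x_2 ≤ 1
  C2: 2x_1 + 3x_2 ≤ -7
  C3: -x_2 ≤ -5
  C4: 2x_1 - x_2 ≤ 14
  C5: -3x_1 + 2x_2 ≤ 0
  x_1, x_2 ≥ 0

Infeasible (no feasible solution exists)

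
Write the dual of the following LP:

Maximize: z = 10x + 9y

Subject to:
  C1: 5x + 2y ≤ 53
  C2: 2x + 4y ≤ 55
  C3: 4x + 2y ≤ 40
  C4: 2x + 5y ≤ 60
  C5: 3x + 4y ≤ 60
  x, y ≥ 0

Primal max cᵀx s.t. Ax ≤ b, x ≥ 0  →  Dual min bᵀy s.t. Aᵀy ≥ c, y ≥ 0.

Minimize: z = 53y1 + 55y2 + 40y3 + 60y4 + 60y5

Subject to:
  5y1 + 2y2 + 4y3 + 2y4 + 3y5 ≥ 10
  2y1 + 4y2 + 2y3 + 5y4 + 4y5 ≥ 9
  y1, y2, y3, y4, y5 ≥ 0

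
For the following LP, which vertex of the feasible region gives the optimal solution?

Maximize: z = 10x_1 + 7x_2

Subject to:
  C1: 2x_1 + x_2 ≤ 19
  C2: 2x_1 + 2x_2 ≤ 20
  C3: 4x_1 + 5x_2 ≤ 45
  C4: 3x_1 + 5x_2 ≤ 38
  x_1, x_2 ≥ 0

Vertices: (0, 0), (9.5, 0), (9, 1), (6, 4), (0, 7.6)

Evaluate the objective at each vertex of the feasible region:
  z(0, 0) = 0
  z(9.5, 0) = 95
  z(9, 1) = 97  ←
  z(6, 4) = 88
  z(0, 7.6) = 53.2
The maximum is at x_1 = 9, x_2 = 1.

(9, 1)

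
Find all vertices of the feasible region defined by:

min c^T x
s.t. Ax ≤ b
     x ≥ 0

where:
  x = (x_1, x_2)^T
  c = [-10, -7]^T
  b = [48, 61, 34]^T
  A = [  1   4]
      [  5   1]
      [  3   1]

(0, 0), (11.33, 0), (8, 10), (0, 12)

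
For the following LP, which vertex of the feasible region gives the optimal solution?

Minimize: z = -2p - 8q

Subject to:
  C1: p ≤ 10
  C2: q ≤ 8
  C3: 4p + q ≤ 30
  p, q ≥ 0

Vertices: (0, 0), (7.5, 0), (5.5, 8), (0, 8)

Evaluate the objective at each vertex of the feasible region:
  z(0, 0) = 0
  z(7.5, 0) = -15
  z(5.5, 8) = -75  ←
  z(0, 8) = -64
The minimum is at p = 5.5, q = 8.

(5.5, 8)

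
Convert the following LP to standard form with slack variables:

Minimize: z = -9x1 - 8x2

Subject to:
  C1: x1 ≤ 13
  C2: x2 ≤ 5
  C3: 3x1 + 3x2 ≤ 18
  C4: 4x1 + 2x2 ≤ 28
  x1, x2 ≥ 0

min z = -9x1 - 8x2

s.t.
  x1 + s1 = 13
  x2 + s2 = 5
  3x1 + 3x2 + s3 = 18
  4x1 + 2x2 + s4 = 28
  x1, x2, s1, s2, s3, s4 ≥ 0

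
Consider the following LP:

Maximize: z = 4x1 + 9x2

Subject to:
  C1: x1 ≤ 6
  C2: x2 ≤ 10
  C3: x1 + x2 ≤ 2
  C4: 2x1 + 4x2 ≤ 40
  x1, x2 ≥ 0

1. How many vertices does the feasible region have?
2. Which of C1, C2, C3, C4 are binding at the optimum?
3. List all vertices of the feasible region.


1. 3
2. C3
3. (0, 0), (2, 0), (0, 2)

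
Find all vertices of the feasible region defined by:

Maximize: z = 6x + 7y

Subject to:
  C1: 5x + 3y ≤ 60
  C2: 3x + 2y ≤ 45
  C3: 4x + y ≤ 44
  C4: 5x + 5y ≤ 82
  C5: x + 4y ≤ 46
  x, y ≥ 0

(0, 0), (11, 0), (10.29, 2.857), (6, 10), (0, 11.5)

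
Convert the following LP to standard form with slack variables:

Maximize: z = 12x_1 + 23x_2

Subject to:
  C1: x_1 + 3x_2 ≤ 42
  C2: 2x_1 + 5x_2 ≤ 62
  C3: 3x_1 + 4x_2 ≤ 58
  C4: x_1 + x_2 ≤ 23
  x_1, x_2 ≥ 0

max z = 12x_1 + 23x_2

s.t.
  x_1 + 3x_2 + s1 = 42
  2x_1 + 5x_2 + s2 = 62
  3x_1 + 4x_2 + s3 = 58
  x_1 + x_2 + s4 = 23
  x_1, x_2, s1, s2, s3, s4 ≥ 0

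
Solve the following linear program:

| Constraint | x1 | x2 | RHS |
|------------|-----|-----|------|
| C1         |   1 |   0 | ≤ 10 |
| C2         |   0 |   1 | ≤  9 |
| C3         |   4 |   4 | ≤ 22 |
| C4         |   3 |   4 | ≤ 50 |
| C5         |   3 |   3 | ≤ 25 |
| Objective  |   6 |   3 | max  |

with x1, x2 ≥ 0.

Evaluate the objective at each vertex of the feasible region:
  z(0, 0) = 0
  z(5.5, 0) = 33  ←
  z(0, 5.5) = 16.5
The maximum is at x1 = 5.5, x2 = 0.

x1 = 5.5, x2 = 0, z = 33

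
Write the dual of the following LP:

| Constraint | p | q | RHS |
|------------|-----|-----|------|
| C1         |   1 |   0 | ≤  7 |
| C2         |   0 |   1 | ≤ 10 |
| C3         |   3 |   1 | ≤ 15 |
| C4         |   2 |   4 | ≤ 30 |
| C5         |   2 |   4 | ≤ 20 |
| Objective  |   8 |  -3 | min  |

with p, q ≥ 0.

Primal min cᵀx s.t. Ax ≤ b, x ≥ 0  →  Dual max −bᵀy s.t. Aᵀy ≥ −c, y ≥ 0.

Maximize: z = -7y1 - 10y2 - 15y3 - 30y4 - 20y5

Subject to:
  y1 + 3y3 + 2y4 + 2y5 ≥ -8
  y2 + y3 + 4y4 + 4y5 ≥ 3
  y1, y2, y3, y4, y5 ≥ 0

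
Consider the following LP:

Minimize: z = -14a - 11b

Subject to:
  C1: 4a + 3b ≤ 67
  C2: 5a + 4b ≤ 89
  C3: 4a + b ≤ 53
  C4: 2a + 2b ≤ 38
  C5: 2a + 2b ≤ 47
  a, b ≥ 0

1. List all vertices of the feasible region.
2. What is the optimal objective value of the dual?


1. (0, 0), (13.25, 0), (11.5, 7), (10, 9), (0, 19)
2. -239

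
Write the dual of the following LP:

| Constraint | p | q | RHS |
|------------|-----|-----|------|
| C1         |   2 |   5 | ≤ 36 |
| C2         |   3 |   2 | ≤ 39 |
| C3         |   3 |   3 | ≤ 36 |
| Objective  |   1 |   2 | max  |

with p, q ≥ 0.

Primal max cᵀx s.t. Ax ≤ b, x ≥ 0  →  Dual min bᵀy s.t. Aᵀy ≥ c, y ≥ 0.

Minimize: z = 36y1 + 39y2 + 36y3

Subject to:
  2y1 + 3y2 + 3y3 ≥ 1
  5y1 + 2y2 + 3y3 ≥ 2
  y1, y2, y3 ≥ 0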